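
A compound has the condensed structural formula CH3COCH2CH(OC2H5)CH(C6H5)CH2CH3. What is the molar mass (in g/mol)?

234.34 g/mol

Atom tally by fragment:
  CH3COCH2 → C:3 H:5 O:1
  CH(OC2H5) → C:3 H:6 O:1
  CH(C6H5) → C:7 H:6
  CH2 → C:1 H:2
  CH3 → C:1 H:3
Element totals:
  C: 15
  H: 22
  O: 2
Molecular formula: C15H22O2.
  M = 15(12.011) + 22(1.008) + 2(15.999)
    = 180.165 + 22.176 + 31.998 = 234.339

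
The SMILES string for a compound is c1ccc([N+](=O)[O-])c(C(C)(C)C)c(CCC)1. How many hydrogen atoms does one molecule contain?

Atom tally by fragment:
  benzene ring core → C:6 H:6
  (− 3 ring H displaced by substituents)
  + NO2 → N:1 O:2
  + C(CH3)3 → C:4 H:9
  + CH2CH2CH3 → C:3 H:7
Element totals:
  C: 13
  H: 19
  N: 1
  O: 2

19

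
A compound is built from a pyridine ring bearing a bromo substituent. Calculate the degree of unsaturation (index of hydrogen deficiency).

4

Atom tally by fragment:
  pyridine ring core → C:5 H:5 N:1
  (− 1 ring H displaced by substituents)
  + Br → Br:1
Element totals:
  C: 5
  H: 4
  Br: 1
  N: 1
Molecular formula: C5H4BrN.
DoU = (2C + 2 + N − H − X) / 2 = (2·5 + 2 + 1 − 4 − 1) / 2 = 4.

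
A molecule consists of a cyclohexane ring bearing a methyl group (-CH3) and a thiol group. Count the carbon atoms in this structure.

7

Atom tally by fragment:
  cyclohexane ring core → C:6 H:12
  (− 2 ring H displaced by substituents)
  + CH3 → C:1 H:3
  + SH → S:1 H:1
Element totals:
  C: 7
  H: 14
  S: 1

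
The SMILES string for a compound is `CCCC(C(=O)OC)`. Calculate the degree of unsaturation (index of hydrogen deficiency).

1

Atom tally by fragment:
  CH3 → C:1 H:3
  CH2 → C:1 H:2
  CH2 → C:1 H:2
  CH2COOCH3 → C:3 H:5 O:2
Element totals:
  C: 6
  H: 12
  O: 2
Molecular formula: C6H12O2.
DoU = (2C + 2 + N − H − X) / 2 = (2·6 + 2 + 0 − 12 − 0) / 2 = 1.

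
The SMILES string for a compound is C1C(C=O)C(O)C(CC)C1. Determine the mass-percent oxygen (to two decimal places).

22.50%

Atom tally by fragment:
  cyclopentane ring core → C:5 H:10
  (− 3 ring H displaced by substituents)
  + CHO → C:1 H:1 O:1
  + OH → O:1 H:1
  + C2H5 → C:2 H:5
Element totals:
  C: 8
  H: 14
  O: 2
Molecular formula: C8H14O2.
Molar mass = 142.198 g/mol.
Mass from O: 2 × 15.999 = 31.998 g/mol.
%O = 31.998 / 142.198 × 100 = 22.50%.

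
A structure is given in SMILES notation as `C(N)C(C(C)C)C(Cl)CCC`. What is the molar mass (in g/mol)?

177.72 g/mol

Atom tally by fragment:
  H2NCH2 → C:1 H:4 N:1
  CH(CH(CH3)2) → C:4 H:8
  CH(Cl) → C:1 H:1 Cl:1
  CH2 → C:1 H:2
  CH2 → C:1 H:2
  CH3 → C:1 H:3
Element totals:
  C: 9
  H: 20
  Cl: 1
  N: 1
Molecular formula: C9H20ClN.
  M = 9(12.011) + 20(1.008) + 35.45 + 14.007
    = 108.099 + 20.160 + 35.450 + 14.007 = 177.716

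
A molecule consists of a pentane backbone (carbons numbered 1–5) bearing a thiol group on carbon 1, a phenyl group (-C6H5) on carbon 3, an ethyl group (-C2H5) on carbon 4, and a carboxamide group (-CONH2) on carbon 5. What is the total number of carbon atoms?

14

Atom tally by fragment:
  HSCH2 → C:1 H:3 S:1
  CH2 → C:1 H:2
  CH(C6H5) → C:7 H:6
  CH(C2H5) → C:3 H:6
  CH2CONH2 → C:2 H:4 O:1 N:1
Element totals:
  C: 14
  H: 21
  N: 1
  O: 1
  S: 1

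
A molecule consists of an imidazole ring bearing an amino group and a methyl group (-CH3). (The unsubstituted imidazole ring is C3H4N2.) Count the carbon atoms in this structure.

4

Atom tally by fragment:
  imidazole ring core → C:3 H:4 N:2
  (− 2 ring H displaced by substituents)
  + NH2 → N:1 H:2
  + CH3 → C:1 H:3
Element totals:
  C: 4
  H: 7
  N: 3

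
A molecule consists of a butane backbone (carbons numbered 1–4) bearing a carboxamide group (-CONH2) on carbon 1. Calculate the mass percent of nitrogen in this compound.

Atom tally by fragment:
  H2NOCCH2 → C:2 H:4 O:1 N:1
  CH2 → C:1 H:2
  CH2 → C:1 H:2
  CH3 → C:1 H:3
Element totals:
  C: 5
  H: 11
  N: 1
  O: 1
Molecular formula: C5H11NO.
Molar mass = 101.149 g/mol.
Mass from N: 1 × 14.007 = 14.007 g/mol.
%N = 14.007 / 101.149 × 100 = 13.85%.

13.85%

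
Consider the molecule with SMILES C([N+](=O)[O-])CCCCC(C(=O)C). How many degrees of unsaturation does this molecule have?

Atom tally by fragment:
  O2NCH2 → C:1 H:2 N:1 O:2
  CH2 → C:1 H:2
  CH2 → C:1 H:2
  CH2 → C:1 H:2
  CH2 → C:1 H:2
  CH2COCH3 → C:3 H:5 O:1
Element totals:
  C: 8
  H: 15
  N: 1
  O: 3
Molecular formula: C8H15NO3.
DoU = (2C + 2 + N − H − X) / 2 = (2·8 + 2 + 1 − 15 − 0) / 2 = 2.

2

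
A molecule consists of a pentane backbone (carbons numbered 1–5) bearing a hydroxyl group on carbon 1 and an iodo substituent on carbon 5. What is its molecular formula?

C5H11IO

Atom tally by fragment:
  HOCH2 → C:1 H:3 O:1
  CH2 → C:1 H:2
  CH2 → C:1 H:2
  CH2 → C:1 H:2
  CH2I → C:1 H:2 I:1
Element totals:
  C: 5
  H: 11
  I: 1
  O: 1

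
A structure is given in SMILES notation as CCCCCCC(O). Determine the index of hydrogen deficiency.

0

Atom tally by fragment:
  CH3 → C:1 H:3
  CH2 → C:1 H:2
  CH2 → C:1 H:2
  CH2 → C:1 H:2
  CH2 → C:1 H:2
  CH2 → C:1 H:2
  CH2OH → C:1 H:3 O:1
Element totals:
  C: 7
  H: 16
  O: 1
Molecular formula: C7H16O.
DoU = (2C + 2 + N − H − X) / 2 = (2·7 + 2 + 0 − 16 − 0) / 2 = 0.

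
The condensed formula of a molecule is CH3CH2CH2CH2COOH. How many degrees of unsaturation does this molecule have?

1

Atom tally by fragment:
  CH3 → C:1 H:3
  CH2 → C:1 H:2
  CH2 → C:1 H:2
  CH2COOH → C:2 H:3 O:2
Element totals:
  C: 5
  H: 10
  O: 2
Molecular formula: C5H10O2.
DoU = (2C + 2 + N − H − X) / 2 = (2·5 + 2 + 0 − 10 − 0) / 2 = 1.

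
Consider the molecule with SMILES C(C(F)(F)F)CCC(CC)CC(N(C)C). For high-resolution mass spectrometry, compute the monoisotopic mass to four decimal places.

Atom tally by fragment:
  F3CCH2 → C:2 H:2 F:3
  CH2 → C:1 H:2
  CH2 → C:1 H:2
  CH(C2H5) → C:3 H:6
  CH2 → C:1 H:2
  CH2N(CH3)2 → C:3 H:8 N:1
Element totals:
  C: 11
  H: 22
  F: 3
  N: 1
Molecular formula: C11H22F3N.
  M = 11(12.0) + 22(1.007825) + 3(18.998403) + 14.003074
    = 132.000000 + 22.172150 + 56.995209 + 14.003074 = 225.170433

225.1704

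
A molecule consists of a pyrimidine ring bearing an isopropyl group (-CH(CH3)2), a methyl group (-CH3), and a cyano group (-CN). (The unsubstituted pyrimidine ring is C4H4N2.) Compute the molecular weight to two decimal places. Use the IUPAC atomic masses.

161.21 g/mol

Atom tally by fragment:
  pyrimidine ring core → C:4 H:4 N:2
  (− 3 ring H displaced by substituents)
  + CH(CH3)2 → C:3 H:7
  + CH3 → C:1 H:3
  + CN → C:1 N:1
Element totals:
  C: 9
  H: 11
  N: 3
Molecular formula: C9H11N3.
  M = 9(12.011) + 11(1.008) + 3(14.007)
    = 108.099 + 11.088 + 42.021 = 161.208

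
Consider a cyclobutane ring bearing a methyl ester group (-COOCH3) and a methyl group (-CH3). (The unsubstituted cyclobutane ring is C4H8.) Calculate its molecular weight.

128.17 g/mol

Atom tally by fragment:
  cyclobutane ring core → C:4 H:8
  (− 2 ring H displaced by substituents)
  + COOCH3 → C:2 H:3 O:2
  + CH3 → C:1 H:3
Element totals:
  C: 7
  H: 12
  O: 2
Molecular formula: C7H12O2.
  M = 7(12.011) + 12(1.008) + 2(15.999)
    = 84.077 + 12.096 + 31.998 = 128.171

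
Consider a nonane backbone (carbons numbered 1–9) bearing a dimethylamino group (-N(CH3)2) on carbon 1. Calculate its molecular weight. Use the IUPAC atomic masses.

171.33 g/mol

Atom tally by fragment:
  (CH3)2NCH2 → C:3 H:8 N:1
  CH2 → C:1 H:2
  CH2 → C:1 H:2
  CH2 → C:1 H:2
  CH2 → C:1 H:2
  CH2 → C:1 H:2
  CH2 → C:1 H:2
  CH2 → C:1 H:2
  CH3 → C:1 H:3
Element totals:
  C: 11
  H: 25
  N: 1
Molecular formula: C11H25N.
  M = 11(12.011) + 25(1.008) + 14.007
    = 132.121 + 25.200 + 14.007 = 171.328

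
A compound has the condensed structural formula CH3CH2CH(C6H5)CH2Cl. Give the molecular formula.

Atom tally by fragment:
  CH3 → C:1 H:3
  CH2 → C:1 H:2
  CH(C6H5) → C:7 H:6
  CH2Cl → C:1 H:2 Cl:1
Element totals:
  C: 10
  H: 13
  Cl: 1

C10H13Cl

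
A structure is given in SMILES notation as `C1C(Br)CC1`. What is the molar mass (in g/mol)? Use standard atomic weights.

Atom tally by fragment:
  cyclobutane ring core → C:4 H:8
  (− 1 ring H displaced by substituents)
  + Br → Br:1
Element totals:
  C: 4
  H: 7
  Br: 1
Molecular formula: C4H7Br.
  M = 4(12.011) + 7(1.008) + 79.904
    = 48.044 + 7.056 + 79.904 = 135.004

135.00 g/mol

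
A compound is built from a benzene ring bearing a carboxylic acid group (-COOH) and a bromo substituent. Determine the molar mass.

201.02 g/mol

Atom tally by fragment:
  benzene ring core → C:6 H:6
  (− 2 ring H displaced by substituents)
  + COOH → C:1 H:1 O:2
  + Br → Br:1
Element totals:
  C: 7
  H: 5
  Br: 1
  O: 2
Molecular formula: C7H5BrO2.
  M = 7(12.011) + 5(1.008) + 79.904 + 2(15.999)
    = 84.077 + 5.040 + 79.904 + 31.998 = 201.019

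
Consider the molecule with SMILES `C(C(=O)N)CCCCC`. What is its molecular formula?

Atom tally by fragment:
  H2NOCCH2 → C:2 H:4 O:1 N:1
  CH2 → C:1 H:2
  CH2 → C:1 H:2
  CH2 → C:1 H:2
  CH2 → C:1 H:2
  CH3 → C:1 H:3
Element totals:
  C: 7
  H: 15
  N: 1
  O: 1

C7H15NO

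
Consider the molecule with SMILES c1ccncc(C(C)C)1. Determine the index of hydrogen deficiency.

Atom tally by fragment:
  pyridine ring core → C:5 H:5 N:1
  (− 1 ring H displaced by substituents)
  + CH(CH3)2 → C:3 H:7
Element totals:
  C: 8
  H: 11
  N: 1
Molecular formula: C8H11N.
DoU = (2C + 2 + N − H − X) / 2 = (2·8 + 2 + 1 − 11 − 0) / 2 = 4.

4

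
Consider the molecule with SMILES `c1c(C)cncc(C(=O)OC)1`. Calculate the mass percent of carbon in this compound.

63.56%

Atom tally by fragment:
  pyridine ring core → C:5 H:5 N:1
  (− 2 ring H displaced by substituents)
  + CH3 → C:1 H:3
  + COOCH3 → C:2 H:3 O:2
Element totals:
  C: 8
  H: 9
  N: 1
  O: 2
Molecular formula: C8H9NO2.
Molar mass = 151.165 g/mol.
Mass from C: 8 × 12.011 = 96.088 g/mol.
%C = 96.088 / 151.165 × 100 = 63.56%.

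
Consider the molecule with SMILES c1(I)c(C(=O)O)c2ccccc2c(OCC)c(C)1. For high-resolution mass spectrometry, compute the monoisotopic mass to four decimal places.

Atom tally by fragment:
  naphthalene ring system core → C:10 H:8
  (− 4 ring H displaced by substituents)
  + I → I:1
  + COOH → C:1 H:1 O:2
  + OC2H5 → C:2 H:5 O:1
  + CH3 → C:1 H:3
Element totals:
  C: 14
  H: 13
  I: 1
  O: 3
Molecular formula: C14H13IO3.
  M = 14(12.0) + 13(1.007825) + 126.904472 + 3(15.994915)
    = 168.000000 + 13.101725 + 126.904472 + 47.984745 = 355.990942

355.9909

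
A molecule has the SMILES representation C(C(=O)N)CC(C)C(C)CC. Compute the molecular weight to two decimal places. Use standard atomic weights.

Atom tally by fragment:
  H2NOCCH2 → C:2 H:4 O:1 N:1
  CH2 → C:1 H:2
  CH(CH3) → C:2 H:4
  CH(CH3) → C:2 H:4
  CH2 → C:1 H:2
  CH3 → C:1 H:3
Element totals:
  C: 9
  H: 19
  N: 1
  O: 1
Molecular formula: C9H19NO.
  M = 9(12.011) + 19(1.008) + 14.007 + 15.999
    = 108.099 + 19.152 + 14.007 + 15.999 = 157.257

157.26 g/mol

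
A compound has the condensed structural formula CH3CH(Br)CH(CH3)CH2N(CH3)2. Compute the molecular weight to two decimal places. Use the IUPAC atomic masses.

194.12 g/mol

Atom tally by fragment:
  CH3 → C:1 H:3
  CH(Br) → C:1 H:1 Br:1
  CH(CH3) → C:2 H:4
  CH2N(CH3)2 → C:3 H:8 N:1
Element totals:
  C: 7
  H: 16
  Br: 1
  N: 1
Molecular formula: C7H16BrN.
  M = 7(12.011) + 16(1.008) + 79.904 + 14.007
    = 84.077 + 16.128 + 79.904 + 14.007 = 194.116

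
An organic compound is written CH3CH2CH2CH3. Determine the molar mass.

Atom tally by fragment:
  CH3 → C:1 H:3
  CH2 → C:1 H:2
  CH2 → C:1 H:2
  CH3 → C:1 H:3
Element totals:
  C: 4
  H: 10
Molecular formula: C4H10.
  M = 4(12.011) + 10(1.008)
    = 48.044 + 10.080 = 58.124

58.12 g/mol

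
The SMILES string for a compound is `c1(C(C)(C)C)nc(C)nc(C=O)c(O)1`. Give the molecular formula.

Atom tally by fragment:
  pyrimidine ring core → C:4 H:4 N:2
  (− 4 ring H displaced by substituents)
  + C(CH3)3 → C:4 H:9
  + CH3 → C:1 H:3
  + CHO → C:1 H:1 O:1
  + OH → O:1 H:1
Element totals:
  C: 10
  H: 14
  N: 2
  O: 2

C10H14N2O2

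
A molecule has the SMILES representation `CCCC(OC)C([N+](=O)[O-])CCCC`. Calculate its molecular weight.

Atom tally by fragment:
  CH3 → C:1 H:3
  CH2 → C:1 H:2
  CH2 → C:1 H:2
  CH(OCH3) → C:2 H:4 O:1
  CH(NO2) → C:1 H:1 N:1 O:2
  CH2 → C:1 H:2
  CH2 → C:1 H:2
  CH2 → C:1 H:2
  CH3 → C:1 H:3
Element totals:
  C: 10
  H: 21
  N: 1
  O: 3
Molecular formula: C10H21NO3.
  M = 10(12.011) + 21(1.008) + 14.007 + 3(15.999)
    = 120.110 + 21.168 + 14.007 + 47.997 = 203.282

203.28 g/mol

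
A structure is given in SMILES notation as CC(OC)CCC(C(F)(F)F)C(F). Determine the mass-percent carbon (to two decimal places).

47.52%

Atom tally by fragment:
  CH3 → C:1 H:3
  CH(OCH3) → C:2 H:4 O:1
  CH2 → C:1 H:2
  CH2 → C:1 H:2
  CH(CF3) → C:2 H:1 F:3
  CH2F → C:1 H:2 F:1
Element totals:
  C: 8
  H: 14
  F: 4
  O: 1
Molecular formula: C8H14F4O.
Molar mass = 202.191 g/mol.
Mass from C: 8 × 12.011 = 96.088 g/mol.
%C = 96.088 / 202.191 × 100 = 47.52%.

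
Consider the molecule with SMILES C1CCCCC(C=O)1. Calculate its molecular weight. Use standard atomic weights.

Atom tally by fragment:
  cyclohexane ring core → C:6 H:12
  (− 1 ring H displaced by substituents)
  + CHO → C:1 H:1 O:1
Element totals:
  C: 7
  H: 12
  O: 1
Molecular formula: C7H12O.
  M = 7(12.011) + 12(1.008) + 15.999
    = 84.077 + 12.096 + 15.999 = 112.172

112.17 g/mol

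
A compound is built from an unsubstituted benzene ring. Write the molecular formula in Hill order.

C6H6

Atom tally by fragment:
  benzene ring core → C:6 H:6
Element totals:
  C: 6
  H: 6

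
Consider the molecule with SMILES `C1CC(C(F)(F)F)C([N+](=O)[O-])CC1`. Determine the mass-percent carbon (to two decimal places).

42.64%

Atom tally by fragment:
  cyclohexane ring core → C:6 H:12
  (− 2 ring H displaced by substituents)
  + CF3 → C:1 F:3
  + NO2 → N:1 O:2
Element totals:
  C: 7
  H: 10
  F: 3
  N: 1
  O: 2
Molecular formula: C7H10F3NO2.
Molar mass = 197.156 g/mol.
Mass from C: 7 × 12.011 = 84.077 g/mol.
%C = 84.077 / 197.156 × 100 = 42.64%.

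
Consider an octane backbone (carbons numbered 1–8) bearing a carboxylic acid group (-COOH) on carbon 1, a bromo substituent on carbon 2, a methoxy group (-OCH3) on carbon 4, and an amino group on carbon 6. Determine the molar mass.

282.18 g/mol

Atom tally by fragment:
  HOOCCH2 → C:2 H:3 O:2
  CH(Br) → C:1 H:1 Br:1
  CH2 → C:1 H:2
  CH(OCH3) → C:2 H:4 O:1
  CH2 → C:1 H:2
  CH(NH2) → C:1 H:3 N:1
  CH2 → C:1 H:2
  CH3 → C:1 H:3
Element totals:
  C: 10
  H: 20
  Br: 1
  N: 1
  O: 3
Molecular formula: C10H20BrNO3.
  M = 10(12.011) + 20(1.008) + 79.904 + 14.007 + 3(15.999)
    = 120.110 + 20.160 + 79.904 + 14.007 + 47.997 = 282.178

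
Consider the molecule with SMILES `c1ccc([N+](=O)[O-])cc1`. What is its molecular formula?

Atom tally by fragment:
  benzene ring core → C:6 H:6
  (− 1 ring H displaced by substituents)
  + NO2 → N:1 O:2
Element totals:
  C: 6
  H: 5
  N: 1
  O: 2

C6H5NO2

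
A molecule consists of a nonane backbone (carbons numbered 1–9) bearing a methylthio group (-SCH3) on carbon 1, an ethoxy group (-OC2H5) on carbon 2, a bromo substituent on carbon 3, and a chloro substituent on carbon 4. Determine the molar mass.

331.74 g/mol

Atom tally by fragment:
  CH3SCH2 → C:2 H:5 S:1
  CH(OC2H5) → C:3 H:6 O:1
  CH(Br) → C:1 H:1 Br:1
  CH(Cl) → C:1 H:1 Cl:1
  CH2 → C:1 H:2
  CH2 → C:1 H:2
  CH2 → C:1 H:2
  CH2 → C:1 H:2
  CH3 → C:1 H:3
Element totals:
  C: 12
  H: 24
  Br: 1
  Cl: 1
  O: 1
  S: 1
Molecular formula: C12H24BrClOS.
  M = 12(12.011) + 24(1.008) + 79.904 + 35.45 + 15.999 + 32.06
    = 144.132 + 24.192 + 79.904 + 35.450 + 15.999 + 32.060 = 331.737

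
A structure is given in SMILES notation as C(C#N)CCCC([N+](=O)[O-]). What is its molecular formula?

Atom tally by fragment:
  NCCH2 → C:2 H:2 N:1
  CH2 → C:1 H:2
  CH2 → C:1 H:2
  CH2 → C:1 H:2
  CH2NO2 → C:1 H:2 N:1 O:2
Element totals:
  C: 6
  H: 10
  N: 2
  O: 2

C6H10N2O2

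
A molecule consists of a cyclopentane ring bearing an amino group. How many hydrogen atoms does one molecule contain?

11

Atom tally by fragment:
  cyclopentane ring core → C:5 H:10
  (− 1 ring H displaced by substituents)
  + NH2 → N:1 H:2
Element totals:
  C: 5
  H: 11
  N: 1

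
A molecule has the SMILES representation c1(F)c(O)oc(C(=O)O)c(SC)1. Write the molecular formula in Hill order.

Atom tally by fragment:
  furan ring core → C:4 H:4 O:1
  (− 4 ring H displaced by substituents)
  + F → F:1
  + OH → O:1 H:1
  + COOH → C:1 H:1 O:2
  + SCH3 → C:1 H:3 S:1
Element totals:
  C: 6
  H: 5
  F: 1
  O: 4
  S: 1

C6H5FO4S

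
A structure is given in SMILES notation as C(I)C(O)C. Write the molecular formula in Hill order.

Atom tally by fragment:
  ICH2 → C:1 H:2 I:1
  CH(OH) → C:1 H:2 O:1
  CH3 → C:1 H:3
Element totals:
  C: 3
  H: 7
  I: 1
  O: 1

C3H7IO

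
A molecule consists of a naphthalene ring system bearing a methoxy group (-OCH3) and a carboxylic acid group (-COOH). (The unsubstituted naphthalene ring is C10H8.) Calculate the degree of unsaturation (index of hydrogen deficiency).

8

Atom tally by fragment:
  naphthalene ring system core → C:10 H:8
  (− 2 ring H displaced by substituents)
  + OCH3 → C:1 H:3 O:1
  + COOH → C:1 H:1 O:2
Element totals:
  C: 12
  H: 10
  O: 3
Molecular formula: C12H10O3.
DoU = (2C + 2 + N − H − X) / 2 = (2·12 + 2 + 0 − 10 − 0) / 2 = 8.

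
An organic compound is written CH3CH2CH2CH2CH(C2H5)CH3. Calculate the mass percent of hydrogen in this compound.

15.88%

Element totals:
  C: 8
  H: 18
Molecular formula: C8H18.
Molar mass = 114.232 g/mol.
Mass from H: 18 × 1.008 = 18.144 g/mol.
%H = 18.144 / 114.232 × 100 = 15.88%.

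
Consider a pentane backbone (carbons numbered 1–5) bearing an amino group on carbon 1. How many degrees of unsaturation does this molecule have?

0

Atom tally by fragment:
  H2NCH2 → C:1 H:4 N:1
  CH2 → C:1 H:2
  CH2 → C:1 H:2
  CH2 → C:1 H:2
  CH3 → C:1 H:3
Element totals:
  C: 5
  H: 13
  N: 1
Molecular formula: C5H13N.
DoU = (2C + 2 + N − H − X) / 2 = (2·5 + 2 + 1 − 13 − 0) / 2 = 0.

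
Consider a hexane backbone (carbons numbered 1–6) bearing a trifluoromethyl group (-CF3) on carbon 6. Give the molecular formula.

C7H13F3

Atom tally by fragment:
  CH3 → C:1 H:3
  CH2 → C:1 H:2
  CH2 → C:1 H:2
  CH2 → C:1 H:2
  CH2 → C:1 H:2
  CH2CF3 → C:2 H:2 F:3
Element totals:
  C: 7
  H: 13
  F: 3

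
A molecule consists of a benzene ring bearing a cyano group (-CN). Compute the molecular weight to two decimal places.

Atom tally by fragment:
  benzene ring core → C:6 H:6
  (− 1 ring H displaced by substituents)
  + CN → C:1 N:1
Element totals:
  C: 7
  H: 5
  N: 1
Molecular formula: C7H5N.
  M = 7(12.011) + 5(1.008) + 14.007
    = 84.077 + 5.040 + 14.007 = 103.124

103.12 g/mol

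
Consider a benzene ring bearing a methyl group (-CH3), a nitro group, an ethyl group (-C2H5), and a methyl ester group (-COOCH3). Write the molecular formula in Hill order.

Atom tally by fragment:
  benzene ring core → C:6 H:6
  (− 4 ring H displaced by substituents)
  + CH3 → C:1 H:3
  + NO2 → N:1 O:2
  + C2H5 → C:2 H:5
  + COOCH3 → C:2 H:3 O:2
Element totals:
  C: 11
  H: 13
  N: 1
  O: 4

C11H13NO4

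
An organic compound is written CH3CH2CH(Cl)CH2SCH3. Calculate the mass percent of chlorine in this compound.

Atom tally by fragment:
  CH3 → C:1 H:3
  CH2 → C:1 H:2
  CH(Cl) → C:1 H:1 Cl:1
  CH2SCH3 → C:2 H:5 S:1
Element totals:
  C: 5
  H: 11
  Cl: 1
  S: 1
Molecular formula: C5H11ClS.
Molar mass = 138.653 g/mol.
Mass from Cl: 1 × 35.45 = 35.450 g/mol.
%Cl = 35.450 / 138.653 × 100 = 25.57%.

25.57%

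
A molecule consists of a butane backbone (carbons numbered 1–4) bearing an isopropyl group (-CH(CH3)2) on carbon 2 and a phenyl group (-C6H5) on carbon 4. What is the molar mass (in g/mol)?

176.30 g/mol

Atom tally by fragment:
  CH3 → C:1 H:3
  CH(CH(CH3)2) → C:4 H:8
  CH2 → C:1 H:2
  CH2C6H5 → C:7 H:7
Element totals:
  C: 13
  H: 20
Molecular formula: C13H20.
  M = 13(12.011) + 20(1.008)
    = 156.143 + 20.160 = 176.303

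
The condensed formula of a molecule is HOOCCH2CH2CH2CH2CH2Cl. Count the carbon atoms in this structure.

Element totals:
  C: 6
  H: 11
  Cl: 1
  O: 2

6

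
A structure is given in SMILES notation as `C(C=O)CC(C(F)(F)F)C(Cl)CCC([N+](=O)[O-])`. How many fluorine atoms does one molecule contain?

Atom tally by fragment:
  OHCCH2 → C:2 H:3 O:1
  CH2 → C:1 H:2
  CH(CF3) → C:2 H:1 F:3
  CH(Cl) → C:1 H:1 Cl:1
  CH2 → C:1 H:2
  CH2 → C:1 H:2
  CH2NO2 → C:1 H:2 N:1 O:2
Element totals:
  C: 9
  H: 13
  Cl: 1
  F: 3
  N: 1
  O: 3

3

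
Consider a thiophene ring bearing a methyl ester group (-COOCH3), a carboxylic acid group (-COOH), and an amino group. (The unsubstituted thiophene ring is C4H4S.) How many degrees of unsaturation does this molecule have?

Atom tally by fragment:
  thiophene ring core → C:4 H:4 S:1
  (− 3 ring H displaced by substituents)
  + COOCH3 → C:2 H:3 O:2
  + COOH → C:1 H:1 O:2
  + NH2 → N:1 H:2
Element totals:
  C: 7
  H: 7
  N: 1
  O: 4
  S: 1
Molecular formula: C7H7NO4S.
DoU = (2C + 2 + N − H − X) / 2 = (2·7 + 2 + 1 − 7 − 0) / 2 = 5.

5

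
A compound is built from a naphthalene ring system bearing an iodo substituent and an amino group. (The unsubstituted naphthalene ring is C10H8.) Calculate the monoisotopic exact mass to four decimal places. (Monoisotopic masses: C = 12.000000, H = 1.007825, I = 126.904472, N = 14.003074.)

268.9701

Atom tally by fragment:
  naphthalene ring system core → C:10 H:8
  (− 2 ring H displaced by substituents)
  + I → I:1
  + NH2 → N:1 H:2
Element totals:
  C: 10
  H: 8
  I: 1
  N: 1
Molecular formula: C10H8IN.
  M = 10(12.0) + 8(1.007825) + 126.904472 + 14.003074
    = 120.000000 + 8.062600 + 126.904472 + 14.003074 = 268.970146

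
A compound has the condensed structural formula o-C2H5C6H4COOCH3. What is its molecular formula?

C10H12O2

Atom tally by fragment:
  benzene ring core → C:6 H:6
  (− 2 ring H displaced by substituents)
  + C2H5 → C:2 H:5
  + COOCH3 → C:2 H:3 O:2
Element totals:
  C: 10
  H: 12
  O: 2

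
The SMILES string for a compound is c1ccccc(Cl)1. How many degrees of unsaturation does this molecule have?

4

Atom tally by fragment:
  benzene ring core → C:6 H:6
  (− 1 ring H displaced by substituents)
  + Cl → Cl:1
Element totals:
  C: 6
  H: 5
  Cl: 1
Molecular formula: C6H5Cl.
DoU = (2C + 2 + N − H − X) / 2 = (2·6 + 2 + 0 − 5 − 1) / 2 = 4.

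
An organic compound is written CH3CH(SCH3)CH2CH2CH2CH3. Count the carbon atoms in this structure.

Atom tally by fragment:
  CH3 → C:1 H:3
  CH(SCH3) → C:2 H:4 S:1
  CH2 → C:1 H:2
  CH2 → C:1 H:2
  CH2 → C:1 H:2
  CH3 → C:1 H:3
Element totals:
  C: 7
  H: 16
  S: 1

7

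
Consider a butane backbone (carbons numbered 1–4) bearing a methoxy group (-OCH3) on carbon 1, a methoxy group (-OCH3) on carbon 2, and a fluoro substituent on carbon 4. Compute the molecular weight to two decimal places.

Atom tally by fragment:
  CH3OCH2 → C:2 H:5 O:1
  CH(OCH3) → C:2 H:4 O:1
  CH2 → C:1 H:2
  CH2F → C:1 H:2 F:1
Element totals:
  C: 6
  H: 13
  F: 1
  O: 2
Molecular formula: C6H13FO2.
  M = 6(12.011) + 13(1.008) + 18.998 + 2(15.999)
    = 72.066 + 13.104 + 18.998 + 31.998 = 136.166

136.17 g/mol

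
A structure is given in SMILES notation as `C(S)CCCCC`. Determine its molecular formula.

Atom tally by fragment:
  HSCH2 → C:1 H:3 S:1
  CH2 → C:1 H:2
  CH2 → C:1 H:2
  CH2 → C:1 H:2
  CH2 → C:1 H:2
  CH3 → C:1 H:3
Element totals:
  C: 6
  H: 14
  S: 1

C6H14S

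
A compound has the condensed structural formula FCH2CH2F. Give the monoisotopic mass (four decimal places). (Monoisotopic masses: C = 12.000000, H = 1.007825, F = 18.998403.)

66.0281

Element totals:
  C: 2
  H: 4
  F: 2
Molecular formula: C2H4F2.
  M = 2(12.0) + 4(1.007825) + 2(18.998403)
    = 24.000000 + 4.031300 + 37.996806 = 66.028106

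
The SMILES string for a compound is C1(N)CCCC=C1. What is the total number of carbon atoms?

6

Atom tally by fragment:
  cyclohexene ring core → C:6 H:10
  (− 1 ring H displaced by substituents)
  + NH2 → N:1 H:2
Element totals:
  C: 6
  H: 11
  N: 1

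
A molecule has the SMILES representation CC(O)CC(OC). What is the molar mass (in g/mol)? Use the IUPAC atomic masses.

104.15 g/mol

Atom tally by fragment:
  CH3 → C:1 H:3
  CH(OH) → C:1 H:2 O:1
  CH2 → C:1 H:2
  CH2OCH3 → C:2 H:5 O:1
Element totals:
  C: 5
  H: 12
  O: 2
Molecular formula: C5H12O2.
  M = 5(12.011) + 12(1.008) + 2(15.999)
    = 60.055 + 12.096 + 31.998 = 104.149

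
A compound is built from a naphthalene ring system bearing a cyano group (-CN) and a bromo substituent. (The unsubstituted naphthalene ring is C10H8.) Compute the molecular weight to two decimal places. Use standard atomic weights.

232.08 g/mol

Atom tally by fragment:
  naphthalene ring system core → C:10 H:8
  (− 2 ring H displaced by substituents)
  + CN → C:1 N:1
  + Br → Br:1
Element totals:
  C: 11
  H: 6
  Br: 1
  N: 1
Molecular formula: C11H6BrN.
  M = 11(12.011) + 6(1.008) + 79.904 + 14.007
    = 132.121 + 6.048 + 79.904 + 14.007 = 232.080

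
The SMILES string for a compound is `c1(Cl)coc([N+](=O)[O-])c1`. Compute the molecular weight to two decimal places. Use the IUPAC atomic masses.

Atom tally by fragment:
  furan ring core → C:4 H:4 O:1
  (− 2 ring H displaced by substituents)
  + Cl → Cl:1
  + NO2 → N:1 O:2
Element totals:
  C: 4
  H: 2
  Cl: 1
  N: 1
  O: 3
Molecular formula: C4H2ClNO3.
  M = 4(12.011) + 2(1.008) + 35.45 + 14.007 + 3(15.999)
    = 48.044 + 2.016 + 35.450 + 14.007 + 47.997 = 147.514

147.51 g/mol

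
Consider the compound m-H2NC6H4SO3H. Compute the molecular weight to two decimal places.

Element totals:
  C: 6
  H: 7
  N: 1
  O: 3
  S: 1
Molecular formula: C6H7NO3S.
  M = 6(12.011) + 7(1.008) + 14.007 + 3(15.999) + 32.06
    = 72.066 + 7.056 + 14.007 + 47.997 + 32.060 = 173.186

173.19 g/mol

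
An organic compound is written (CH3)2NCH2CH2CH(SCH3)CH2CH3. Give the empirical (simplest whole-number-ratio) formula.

Element totals:
  C: 8
  H: 19
  N: 1
  S: 1
Molecular formula: C8H19NS.
gcd of subscripts (8, 19, 1, 1) = 1, so the empirical formula equals the molecular formula.

C8H19NS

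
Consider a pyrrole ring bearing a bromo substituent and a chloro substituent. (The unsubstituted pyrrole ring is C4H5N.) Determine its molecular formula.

C4H3BrClN

Atom tally by fragment:
  pyrrole ring core → C:4 H:5 N:1
  (− 2 ring H displaced by substituents)
  + Br → Br:1
  + Cl → Cl:1
Element totals:
  C: 4
  H: 3
  Br: 1
  Cl: 1
  N: 1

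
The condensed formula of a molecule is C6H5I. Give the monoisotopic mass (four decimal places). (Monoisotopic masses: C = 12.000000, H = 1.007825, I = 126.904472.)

203.9436

Atom tally by fragment:
  benzene ring core → C:6 H:6
  (− 1 ring H displaced by substituents)
  + I → I:1
Element totals:
  C: 6
  H: 5
  I: 1
Molecular formula: C6H5I.
  M = 6(12.0) + 5(1.007825) + 126.904472
    = 72.000000 + 5.039125 + 126.904472 = 203.943597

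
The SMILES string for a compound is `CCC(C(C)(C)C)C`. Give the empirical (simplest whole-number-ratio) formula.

C4H9

Atom tally by fragment:
  CH3 → C:1 H:3
  CH2 → C:1 H:2
  CH(C(CH3)3) → C:5 H:10
  CH3 → C:1 H:3
Element totals:
  C: 8
  H: 18
Molecular formula: C8H18.
gcd of subscripts = 2; dividing each by 2:
  C: 8/2 = 4
  H: 18/2 = 9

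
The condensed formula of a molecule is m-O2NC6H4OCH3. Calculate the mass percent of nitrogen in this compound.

9.15%

Atom tally by fragment:
  benzene ring core → C:6 H:6
  (− 2 ring H displaced by substituents)
  + NO2 → N:1 O:2
  + OCH3 → C:1 H:3 O:1
Element totals:
  C: 7
  H: 7
  N: 1
  O: 3
Molecular formula: C7H7NO3.
Molar mass = 153.137 g/mol.
Mass from N: 1 × 14.007 = 14.007 g/mol.
%N = 14.007 / 153.137 × 100 = 9.15%.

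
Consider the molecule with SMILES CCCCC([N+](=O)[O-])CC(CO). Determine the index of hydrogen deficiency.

Atom tally by fragment:
  CH3 → C:1 H:3
  CH2 → C:1 H:2
  CH2 → C:1 H:2
  CH2 → C:1 H:2
  CH(NO2) → C:1 H:1 N:1 O:2
  CH2 → C:1 H:2
  CH2CH2OH → C:2 H:5 O:1
Element totals:
  C: 8
  H: 17
  N: 1
  O: 3
Molecular formula: C8H17NO3.
DoU = (2C + 2 + N − H − X) / 2 = (2·8 + 2 + 1 − 17 − 0) / 2 = 1.

1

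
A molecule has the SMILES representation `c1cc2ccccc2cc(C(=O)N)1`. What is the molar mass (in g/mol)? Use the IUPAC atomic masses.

171.20 g/mol

Atom tally by fragment:
  naphthalene ring system core → C:10 H:8
  (− 1 ring H displaced by substituents)
  + CONH2 → C:1 H:2 O:1 N:1
Element totals:
  C: 11
  H: 9
  N: 1
  O: 1
Molecular formula: C11H9NO.
  M = 11(12.011) + 9(1.008) + 14.007 + 15.999
    = 132.121 + 9.072 + 14.007 + 15.999 = 171.199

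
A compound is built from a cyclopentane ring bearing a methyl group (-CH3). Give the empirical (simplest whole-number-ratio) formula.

Atom tally by fragment:
  cyclopentane ring core → C:5 H:10
  (− 1 ring H displaced by substituents)
  + CH3 → C:1 H:3
Element totals:
  C: 6
  H: 12
Molecular formula: C6H12.
gcd of subscripts = 6; dividing each by 6:
  C: 6/6 = 1
  H: 12/6 = 2

CH2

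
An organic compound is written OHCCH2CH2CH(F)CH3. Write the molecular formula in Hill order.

Atom tally by fragment:
  OHCCH2 → C:2 H:3 O:1
  CH2 → C:1 H:2
  CH(F) → C:1 H:1 F:1
  CH3 → C:1 H:3
Element totals:
  C: 5
  H: 9
  F: 1
  O: 1

C5H9FO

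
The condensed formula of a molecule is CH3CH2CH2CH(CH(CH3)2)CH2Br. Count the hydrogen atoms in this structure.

Element totals:
  C: 8
  H: 17
  Br: 1

17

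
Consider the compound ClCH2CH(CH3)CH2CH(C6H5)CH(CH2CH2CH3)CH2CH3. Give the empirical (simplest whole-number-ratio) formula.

Atom tally by fragment:
  ClCH2 → C:1 H:2 Cl:1
  CH(CH3) → C:2 H:4
  CH2 → C:1 H:2
  CH(C6H5) → C:7 H:6
  CH(CH2CH2CH3) → C:4 H:8
  CH2 → C:1 H:2
  CH3 → C:1 H:3
Element totals:
  C: 17
  H: 27
  Cl: 1
Molecular formula: C17H27Cl.
gcd of subscripts (17, 1, 27) = 1, so the empirical formula equals the molecular formula.

C17H27Cl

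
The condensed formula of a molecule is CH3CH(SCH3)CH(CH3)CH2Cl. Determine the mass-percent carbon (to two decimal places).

Element totals:
  C: 6
  H: 13
  Cl: 1
  S: 1
Molecular formula: C6H13ClS.
Molar mass = 152.680 g/mol.
Mass from C: 6 × 12.011 = 72.066 g/mol.
%C = 72.066 / 152.680 × 100 = 47.20%.

47.20%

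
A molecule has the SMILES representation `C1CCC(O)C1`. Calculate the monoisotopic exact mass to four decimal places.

86.0732

Atom tally by fragment:
  cyclopentane ring core → C:5 H:10
  (− 1 ring H displaced by substituents)
  + OH → O:1 H:1
Element totals:
  C: 5
  H: 10
  O: 1
Molecular formula: C5H10O.
  M = 5(12.0) + 10(1.007825) + 15.994915
    = 60.000000 + 10.078250 + 15.994915 = 86.073165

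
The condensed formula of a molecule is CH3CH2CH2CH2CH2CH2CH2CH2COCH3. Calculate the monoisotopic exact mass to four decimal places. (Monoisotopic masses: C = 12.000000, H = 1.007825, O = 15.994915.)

Atom tally by fragment:
  CH3 → C:1 H:3
  CH2 → C:1 H:2
  CH2 → C:1 H:2
  CH2 → C:1 H:2
  CH2 → C:1 H:2
  CH2 → C:1 H:2
  CH2 → C:1 H:2
  CH2COCH3 → C:3 H:5 O:1
Element totals:
  C: 10
  H: 20
  O: 1
Molecular formula: C10H20O.
  M = 10(12.0) + 20(1.007825) + 15.994915
    = 120.000000 + 20.156500 + 15.994915 = 156.151415

156.1514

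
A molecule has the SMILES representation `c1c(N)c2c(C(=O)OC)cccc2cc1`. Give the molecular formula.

Atom tally by fragment:
  naphthalene ring system core → C:10 H:8
  (− 2 ring H displaced by substituents)
  + NH2 → N:1 H:2
  + COOCH3 → C:2 H:3 O:2
Element totals:
  C: 12
  H: 11
  N: 1
  O: 2

C12H11NO2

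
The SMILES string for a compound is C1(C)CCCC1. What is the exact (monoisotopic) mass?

Atom tally by fragment:
  cyclopentane ring core → C:5 H:10
  (− 1 ring H displaced by substituents)
  + CH3 → C:1 H:3
Element totals:
  C: 6
  H: 12
Molecular formula: C6H12.
  M = 6(12.0) + 12(1.007825)
    = 72.000000 + 12.093900 = 84.093900

84.0939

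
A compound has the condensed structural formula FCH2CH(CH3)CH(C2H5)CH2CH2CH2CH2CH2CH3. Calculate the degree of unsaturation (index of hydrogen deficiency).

0

Atom tally by fragment:
  FCH2 → C:1 H:2 F:1
  CH(CH3) → C:2 H:4
  CH(C2H5) → C:3 H:6
  CH2 → C:1 H:2
  CH2 → C:1 H:2
  CH2 → C:1 H:2
  CH2 → C:1 H:2
  CH2 → C:1 H:2
  CH3 → C:1 H:3
Element totals:
  C: 12
  H: 25
  F: 1
Molecular formula: C12H25F.
DoU = (2C + 2 + N − H − X) / 2 = (2·12 + 2 + 0 − 25 − 1) / 2 = 0.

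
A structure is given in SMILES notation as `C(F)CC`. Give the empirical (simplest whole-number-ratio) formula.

Atom tally by fragment:
  FCH2 → C:1 H:2 F:1
  CH2 → C:1 H:2
  CH3 → C:1 H:3
Element totals:
  C: 3
  H: 7
  F: 1
Molecular formula: C3H7F.
gcd of subscripts (3, 1, 7) = 1, so the empirical formula equals the molecular formula.

C3H7F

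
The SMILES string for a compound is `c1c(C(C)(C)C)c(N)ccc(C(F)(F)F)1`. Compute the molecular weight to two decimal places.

Atom tally by fragment:
  benzene ring core → C:6 H:6
  (− 3 ring H displaced by substituents)
  + C(CH3)3 → C:4 H:9
  + NH2 → N:1 H:2
  + CF3 → C:1 F:3
Element totals:
  C: 11
  H: 14
  F: 3
  N: 1
Molecular formula: C11H14F3N.
  M = 11(12.011) + 14(1.008) + 3(18.998) + 14.007
    = 132.121 + 14.112 + 56.994 + 14.007 = 217.234

217.23 g/mol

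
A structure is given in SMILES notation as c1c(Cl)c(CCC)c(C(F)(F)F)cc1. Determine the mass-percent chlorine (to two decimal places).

Atom tally by fragment:
  benzene ring core → C:6 H:6
  (− 3 ring H displaced by substituents)
  + Cl → Cl:1
  + CH2CH2CH3 → C:3 H:7
  + CF3 → C:1 F:3
Element totals:
  C: 10
  H: 10
  Cl: 1
  F: 3
Molecular formula: C10H10ClF3.
Molar mass = 222.634 g/mol.
Mass from Cl: 1 × 35.45 = 35.450 g/mol.
%Cl = 35.450 / 222.634 × 100 = 15.92%.

15.92%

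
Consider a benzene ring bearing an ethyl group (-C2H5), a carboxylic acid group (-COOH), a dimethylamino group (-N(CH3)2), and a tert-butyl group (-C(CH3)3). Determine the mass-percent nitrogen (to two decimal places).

Atom tally by fragment:
  benzene ring core → C:6 H:6
  (− 4 ring H displaced by substituents)
  + C2H5 → C:2 H:5
  + COOH → C:1 H:1 O:2
  + N(CH3)2 → N:1 C:2 H:6
  + C(CH3)3 → C:4 H:9
Element totals:
  C: 15
  H: 23
  N: 1
  O: 2
Molecular formula: C15H23NO2.
Molar mass = 249.354 g/mol.
Mass from N: 1 × 14.007 = 14.007 g/mol.
%N = 14.007 / 249.354 × 100 = 5.62%.

5.62%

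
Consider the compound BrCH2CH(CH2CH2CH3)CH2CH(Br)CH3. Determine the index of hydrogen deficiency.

Atom tally by fragment:
  BrCH2 → C:1 H:2 Br:1
  CH(CH2CH2CH3) → C:4 H:8
  CH2 → C:1 H:2
  CH(Br) → C:1 H:1 Br:1
  CH3 → C:1 H:3
Element totals:
  C: 8
  H: 16
  Br: 2
Molecular formula: C8H16Br2.
DoU = (2C + 2 + N − H − X) / 2 = (2·8 + 2 + 0 − 16 − 2) / 2 = 0.

0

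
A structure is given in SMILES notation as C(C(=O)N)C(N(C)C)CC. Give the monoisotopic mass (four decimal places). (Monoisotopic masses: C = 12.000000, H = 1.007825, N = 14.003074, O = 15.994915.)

144.1263

Atom tally by fragment:
  H2NOCCH2 → C:2 H:4 O:1 N:1
  CH(N(CH3)2) → C:3 H:7 N:1
  CH2 → C:1 H:2
  CH3 → C:1 H:3
Element totals:
  C: 7
  H: 16
  N: 2
  O: 1
Molecular formula: C7H16N2O.
  M = 7(12.0) + 16(1.007825) + 2(14.003074) + 15.994915
    = 84.000000 + 16.125200 + 28.006148 + 15.994915 = 144.126263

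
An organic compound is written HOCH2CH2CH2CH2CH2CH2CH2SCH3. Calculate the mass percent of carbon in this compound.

Atom tally by fragment:
  HOCH2 → C:1 H:3 O:1
  CH2 → C:1 H:2
  CH2 → C:1 H:2
  CH2 → C:1 H:2
  CH2 → C:1 H:2
  CH2 → C:1 H:2
  CH2SCH3 → C:2 H:5 S:1
Element totals:
  C: 8
  H: 18
  O: 1
  S: 1
Molecular formula: C8H18OS.
Molar mass = 162.291 g/mol.
Mass from C: 8 × 12.011 = 96.088 g/mol.
%C = 96.088 / 162.291 × 100 = 59.21%.

59.21%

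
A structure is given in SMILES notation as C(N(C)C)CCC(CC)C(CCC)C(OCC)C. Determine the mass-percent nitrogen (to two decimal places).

5.44%

Atom tally by fragment:
  (CH3)2NCH2 → C:3 H:8 N:1
  CH2 → C:1 H:2
  CH2 → C:1 H:2
  CH(C2H5) → C:3 H:6
  CH(CH2CH2CH3) → C:4 H:8
  CH(OC2H5) → C:3 H:6 O:1
  CH3 → C:1 H:3
Element totals:
  C: 16
  H: 35
  N: 1
  O: 1
Molecular formula: C16H35NO.
Molar mass = 257.462 g/mol.
Mass from N: 1 × 14.007 = 14.007 g/mol.
%N = 14.007 / 257.462 × 100 = 5.44%.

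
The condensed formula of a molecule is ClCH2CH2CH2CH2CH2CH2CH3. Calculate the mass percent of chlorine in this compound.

26.33%

Element totals:
  C: 7
  H: 15
  Cl: 1
Molecular formula: C7H15Cl.
Molar mass = 134.647 g/mol.
Mass from Cl: 1 × 35.45 = 35.450 g/mol.
%Cl = 35.450 / 134.647 × 100 = 26.33%.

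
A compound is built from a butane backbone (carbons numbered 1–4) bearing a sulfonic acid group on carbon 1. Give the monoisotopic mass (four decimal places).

138.0351

Atom tally by fragment:
  HO3SCH2 → C:1 H:3 S:1 O:3
  CH2 → C:1 H:2
  CH2 → C:1 H:2
  CH3 → C:1 H:3
Element totals:
  C: 4
  H: 10
  O: 3
  S: 1
Molecular formula: C4H10O3S.
  M = 4(12.0) + 10(1.007825) + 3(15.994915) + 31.972071
    = 48.000000 + 10.078250 + 47.984745 + 31.972071 = 138.035066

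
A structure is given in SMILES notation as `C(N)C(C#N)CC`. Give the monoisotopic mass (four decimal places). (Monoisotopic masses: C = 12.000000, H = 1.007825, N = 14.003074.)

Atom tally by fragment:
  H2NCH2 → C:1 H:4 N:1
  CH(CN) → C:2 H:1 N:1
  CH2 → C:1 H:2
  CH3 → C:1 H:3
Element totals:
  C: 5
  H: 10
  N: 2
Molecular formula: C5H10N2.
  M = 5(12.0) + 10(1.007825) + 2(14.003074)
    = 60.000000 + 10.078250 + 28.006148 = 98.084398

98.0844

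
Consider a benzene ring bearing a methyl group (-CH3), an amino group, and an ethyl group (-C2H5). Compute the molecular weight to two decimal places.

Atom tally by fragment:
  benzene ring core → C:6 H:6
  (− 3 ring H displaced by substituents)
  + CH3 → C:1 H:3
  + NH2 → N:1 H:2
  + C2H5 → C:2 H:5
Element totals:
  C: 9
  H: 13
  N: 1
Molecular formula: C9H13N.
  M = 9(12.011) + 13(1.008) + 14.007
    = 108.099 + 13.104 + 14.007 = 135.210

135.21 g/mol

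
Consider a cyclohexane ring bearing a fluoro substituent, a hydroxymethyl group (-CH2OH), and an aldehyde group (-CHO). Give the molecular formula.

Atom tally by fragment:
  cyclohexane ring core → C:6 H:12
  (− 3 ring H displaced by substituents)
  + F → F:1
  + CH2OH → C:1 H:3 O:1
  + CHO → C:1 H:1 O:1
Element totals:
  C: 8
  H: 13
  F: 1
  O: 2

C8H13FO2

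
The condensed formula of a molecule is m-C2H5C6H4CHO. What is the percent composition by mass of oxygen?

11.92%

Element totals:
  C: 9
  H: 10
  O: 1
Molecular formula: C9H10O.
Molar mass = 134.178 g/mol.
Mass from O: 1 × 15.999 = 15.999 g/mol.
%O = 15.999 / 134.178 × 100 = 11.92%.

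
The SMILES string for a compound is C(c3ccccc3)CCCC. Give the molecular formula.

C11H16

Atom tally by fragment:
  C6H5CH2 → C:7 H:7
  CH2 → C:1 H:2
  CH2 → C:1 H:2
  CH2 → C:1 H:2
  CH3 → C:1 H:3
Element totals:
  C: 11
  H: 16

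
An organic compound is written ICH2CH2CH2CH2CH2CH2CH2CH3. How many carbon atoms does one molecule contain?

8

Atom tally by fragment:
  ICH2 → C:1 H:2 I:1
  CH2 → C:1 H:2
  CH2 → C:1 H:2
  CH2 → C:1 H:2
  CH2 → C:1 H:2
  CH2 → C:1 H:2
  CH2 → C:1 H:2
  CH3 → C:1 H:3
Element totals:
  C: 8
  H: 17
  I: 1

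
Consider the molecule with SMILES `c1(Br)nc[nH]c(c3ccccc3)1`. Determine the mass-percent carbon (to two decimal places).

48.46%

Atom tally by fragment:
  imidazole ring core → C:3 H:4 N:2
  (− 2 ring H displaced by substituents)
  + Br → Br:1
  + C6H5 → C:6 H:5
Element totals:
  C: 9
  H: 7
  Br: 1
  N: 2
Molecular formula: C9H7BrN2.
Molar mass = 223.073 g/mol.
Mass from C: 9 × 12.011 = 108.099 g/mol.
%C = 108.099 / 223.073 × 100 = 48.46%.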